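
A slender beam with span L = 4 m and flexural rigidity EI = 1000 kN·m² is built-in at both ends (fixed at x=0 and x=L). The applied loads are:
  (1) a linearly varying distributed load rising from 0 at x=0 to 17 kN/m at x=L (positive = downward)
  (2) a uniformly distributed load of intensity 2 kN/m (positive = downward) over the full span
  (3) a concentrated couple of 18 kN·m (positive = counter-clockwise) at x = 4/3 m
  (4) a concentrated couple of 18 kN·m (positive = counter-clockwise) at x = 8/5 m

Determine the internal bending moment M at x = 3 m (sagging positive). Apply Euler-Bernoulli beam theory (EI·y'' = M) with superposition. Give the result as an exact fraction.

M(3) = 1213/600 kN·m

Load 1 — triangular load w₀=17 kN/m (0→w₀ over full span):
  M_1 = 3w₀Lx/20 - w₀L²/30 - w₀x³/(6L) = 3·17·4·3/20 - 17·4²/30 - 17·3³/(6·4) = 289/120 kN·m
Load 2 — uniform load w=2 kN/m over full span:
  M_2 = wLx/2 - wL²/12 - wx²/2 = 2·4·3/2 - 2·4²/12 - 2·3²/2 = 1/3 kN·m
Load 3 — applied couple M₀=18 kN·m at a=4/3 m (b=L-a=8/3):
  M_3 = R_Ax - M_A - M₀  [x>a] with R_A=6, M_A=0 = 6·3 - 0 - 18 = 0 kN·m
Load 4 — applied couple M₀=18 kN·m at a=8/5 m (b=L-a=12/5):
  M_4 = R_Ax - M_A - M₀  [x>a] with R_A=162/25, M_A=54/25 = (162/25)·3 - (54/25) - 18 = -18/25 kN·m
Superposition: M = Σ M_i = 1213/600 kN·m ≈ 2.021667 kN·m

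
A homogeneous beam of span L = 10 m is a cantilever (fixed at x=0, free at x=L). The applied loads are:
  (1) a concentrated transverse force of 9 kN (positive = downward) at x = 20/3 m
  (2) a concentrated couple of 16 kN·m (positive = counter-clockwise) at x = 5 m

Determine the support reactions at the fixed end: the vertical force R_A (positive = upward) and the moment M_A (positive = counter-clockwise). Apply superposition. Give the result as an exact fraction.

Load 1 — point force P=9 kN at a=20/3 m (b=L-a=10/3):
  R_A = P = 9 kN
  M_A = Pa = 9·(20/3) = 60 kN·m
Load 2 — applied couple M₀=16 kN·m at a=5 m (b=L-a=5):
  R_A = 0 kN
  M_A = -M₀ = -16 kN·m
Superposition: R_A = 9 kN, M_A = 44 kN·m

R_A = 9 kN, M_A = 44 kN·m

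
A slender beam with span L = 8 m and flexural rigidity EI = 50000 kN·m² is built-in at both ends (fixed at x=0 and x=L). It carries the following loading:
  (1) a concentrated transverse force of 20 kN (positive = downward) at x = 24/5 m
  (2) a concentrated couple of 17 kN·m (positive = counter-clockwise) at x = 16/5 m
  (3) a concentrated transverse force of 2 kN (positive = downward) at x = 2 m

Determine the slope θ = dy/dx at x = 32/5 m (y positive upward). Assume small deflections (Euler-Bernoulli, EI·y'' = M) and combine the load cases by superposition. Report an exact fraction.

Load 1 — point force P=20 kN at a=24/5 m (b=L-a=16/5):
  θ_1 = Pa²(L-x)(2bL-(3b+a)(L-x))/(2L³EI)  [x>a] = 20·(24/5)²·(8-(32/5))·(2·(16/5)·8-(3·(16/5)+(24/5))·(8-(32/5)))/(2·8³·50000) = 792/1953125 rad
Load 2 — applied couple M₀=17 kN·m at a=16/5 m (b=L-a=24/5):
  θ_2 = (R_Ax²/2 - M_Ax - M₀(x-a))/EI  [x>a] with R_A=153/50, M_A=51/25 = ((153/50)·(32/5)²/2 - (51/25)·(32/5) - 17·((32/5)-(16/5)))/50000 = -187/1953125 rad
Load 3 — point force P=2 kN at a=2 m (b=L-a=6):
  θ_3 = Pa²(L-x)(2bL-(3b+a)(L-x))/(2L³EI)  [x>a] = 2·2²·(8-(32/5))·(2·6·8-(3·6+2)·(8-(32/5)))/(2·8³·50000) = 1/62500 rad
Superposition: θ = Σ θ_i = 509/1562500 rad ≈ 0.000326 rad

θ(32/5) = 509/1562500 rad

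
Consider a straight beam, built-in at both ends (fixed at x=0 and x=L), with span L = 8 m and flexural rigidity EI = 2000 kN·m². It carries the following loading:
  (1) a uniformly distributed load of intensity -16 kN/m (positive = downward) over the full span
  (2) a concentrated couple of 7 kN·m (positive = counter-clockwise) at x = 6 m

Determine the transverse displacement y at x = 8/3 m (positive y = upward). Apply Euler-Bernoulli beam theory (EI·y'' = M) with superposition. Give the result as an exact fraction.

Load 1 — uniform load w=-16 kN/m over full span:
  y_1 = -wx²(L-x)²/(24EI) = -(-16)·(8/3)²·(8-(8/3))²/(24·2000) = 2048/30375 m
Load 2 — applied couple M₀=7 kN·m at a=6 m (b=L-a=2):
  y_2 = (R_Ax³/6 - M_Ax²/2)/EI  [x≤a] with R_A=63/64, M_A=35/16 = ((63/64)·(8/3)³/6 - (35/16)·(8/3)²/2)/2000 = -7/3000 m
Superposition: y = Σ y_i = 15817/243000 m ≈ 0.065091 m

y(8/3) = 15817/243000 m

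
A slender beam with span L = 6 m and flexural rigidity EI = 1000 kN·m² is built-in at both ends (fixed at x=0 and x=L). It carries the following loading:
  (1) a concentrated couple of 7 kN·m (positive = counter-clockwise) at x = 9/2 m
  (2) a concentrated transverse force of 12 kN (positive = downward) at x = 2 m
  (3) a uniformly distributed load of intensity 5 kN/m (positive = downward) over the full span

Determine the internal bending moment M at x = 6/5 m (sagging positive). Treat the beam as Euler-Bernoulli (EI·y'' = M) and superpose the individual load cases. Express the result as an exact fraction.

Load 1 — applied couple M₀=7 kN·m at a=9/2 m (b=L-a=3/2):
  M_1 = R_Ax - M_A  [x≤a] with R_A=21/16, M_A=35/16 = (21/16)·(6/5) - (35/16) = -49/80 kN·m
Load 2 — point force P=12 kN at a=2 m (b=L-a=4):
  M_2 = Pb²(3a+b)x/L³ - Pab²/L²  [x≤a] = 12·4²·(3·2+4)·(6/5)/6³ - 12·2·4²/6² = 0 kN·m
Load 3 — uniform load w=5 kN/m over full span:
  M_3 = wLx/2 - wL²/12 - wx²/2 = 5·6·(6/5)/2 - 5·6²/12 - 5·(6/5)²/2 = -3/5 kN·m
Superposition: M = Σ M_i = -97/80 kN·m ≈ -1.212500 kN·m

M(6/5) = -97/80 kN·m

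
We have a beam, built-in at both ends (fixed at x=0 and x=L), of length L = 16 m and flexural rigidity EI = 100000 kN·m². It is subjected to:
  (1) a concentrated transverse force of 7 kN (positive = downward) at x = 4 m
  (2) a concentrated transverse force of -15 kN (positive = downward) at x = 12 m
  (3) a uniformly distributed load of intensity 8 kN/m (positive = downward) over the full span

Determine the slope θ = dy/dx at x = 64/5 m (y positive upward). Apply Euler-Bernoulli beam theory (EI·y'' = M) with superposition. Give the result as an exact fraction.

θ(64/5) = 899/390625 rad

Load 1 — point force P=7 kN at a=4 m (b=L-a=12):
  θ_1 = Pa²(L-x)(2bL-(3b+a)(L-x))/(2L³EI)  [x>a] = 7·4²·(16-(64/5))·(2·12·16-(3·12+4)·(16-(64/5)))/(2·16³·100000) = 7/62500 rad
Load 2 — point force P=-15 kN at a=12 m (b=L-a=4):
  θ_2 = Pa²(L-x)(2bL-(3b+a)(L-x))/(2L³EI)  [x>a] = (-15)·12²·(16-(64/5))·(2·4·16-(3·4+12)·(16-(64/5)))/(2·16³·100000) = -27/62500 rad
Load 3 — uniform load w=8 kN/m over full span:
  θ_3 = -wx(L-x)(L-2x)/(12EI) = -8·(64/5)·(16-(64/5))·(16-2·(64/5))/(12·100000) = 1024/390625 rad
Superposition: θ = Σ θ_i = 899/390625 rad ≈ 0.002301 rad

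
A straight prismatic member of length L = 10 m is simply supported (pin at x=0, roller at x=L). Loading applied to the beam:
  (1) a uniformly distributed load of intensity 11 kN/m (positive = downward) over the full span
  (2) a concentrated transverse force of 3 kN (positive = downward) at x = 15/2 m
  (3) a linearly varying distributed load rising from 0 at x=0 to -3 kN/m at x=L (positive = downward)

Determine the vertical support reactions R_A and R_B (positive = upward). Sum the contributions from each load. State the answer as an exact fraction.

R_A = 203/4 kN, R_B = 189/4 kN

Load 1 — uniform load w=11 kN/m over full span:
  R_A = wL/2 = 11·10/2 = 55 kN
  R_B = wL/2 = 11·10/2 = 55 kN
Load 2 — point force P=3 kN at a=15/2 m (b=L-a=5/2):
  R_A = Pb/L = 3·(5/2)/10 = 3/4 kN
  R_B = Pa/L = 3·(15/2)/10 = 9/4 kN
Load 3 — triangular load w₀=-3 kN/m (0→w₀ over full span):
  R_A = w₀L/6 = (-3)·10/6 = -5 kN
  R_B = w₀L/3 = (-3)·10/3 = -10 kN
Superposition: R_A = 203/4 kN, R_B = 189/4 kN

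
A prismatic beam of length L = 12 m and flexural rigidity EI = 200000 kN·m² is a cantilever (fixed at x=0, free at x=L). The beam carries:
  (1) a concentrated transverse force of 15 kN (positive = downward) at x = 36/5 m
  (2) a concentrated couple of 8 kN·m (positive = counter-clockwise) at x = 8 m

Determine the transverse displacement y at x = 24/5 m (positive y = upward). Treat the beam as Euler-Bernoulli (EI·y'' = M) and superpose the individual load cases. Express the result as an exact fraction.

y(24/5) = -342/78125 m

Load 1 — point force P=15 kN at a=36/5 m (b=L-a=24/5):
  y_1 = -Px²(3a-x)/(6EI)  [x≤a] = -15·(24/5)²·(3·(36/5)-(24/5))/(6·200000) = -378/78125 m
Load 2 — applied couple M₀=8 kN·m at a=8 m (b=L-a=4):
  y_2 = M₀x²/(2EI)  [x≤a] = 8·(24/5)²/(2·200000) = 36/78125 m
Superposition: y = Σ y_i = -342/78125 m ≈ -0.004378 m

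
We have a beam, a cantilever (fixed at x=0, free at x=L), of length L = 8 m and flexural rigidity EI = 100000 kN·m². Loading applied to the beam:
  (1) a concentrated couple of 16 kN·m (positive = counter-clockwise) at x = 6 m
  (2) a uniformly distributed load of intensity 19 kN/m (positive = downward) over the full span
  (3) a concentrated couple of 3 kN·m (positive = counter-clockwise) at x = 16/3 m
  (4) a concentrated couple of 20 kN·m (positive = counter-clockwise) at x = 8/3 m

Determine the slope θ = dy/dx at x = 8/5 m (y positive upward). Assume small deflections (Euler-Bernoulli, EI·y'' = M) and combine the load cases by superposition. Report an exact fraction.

θ(8/5) = -34163/4687500 rad

Load 1 — applied couple M₀=16 kN·m at a=6 m (b=L-a=2):
  θ_1 = M₀x/EI  [x≤a] = 16·(8/5)/100000 = 4/15625 rad
Load 2 — uniform load w=19 kN/m over full span:
  θ_2 = -wx(x²-3Lx+3L²)/(6EI) = -19·(8/5)·((8/5)²-3·8·(8/5)+3·8²)/(6·100000) = -9272/1171875 rad
Load 3 — applied couple M₀=3 kN·m at a=16/3 m (b=L-a=8/3):
  θ_3 = M₀x/EI  [x≤a] = 3·(8/5)/100000 = 3/62500 rad
Load 4 — applied couple M₀=20 kN·m at a=8/3 m (b=L-a=16/3):
  θ_4 = M₀x/EI  [x≤a] = 20·(8/5)/100000 = 1/3125 rad
Superposition: θ = Σ θ_i = -34163/4687500 rad ≈ -0.007288 rad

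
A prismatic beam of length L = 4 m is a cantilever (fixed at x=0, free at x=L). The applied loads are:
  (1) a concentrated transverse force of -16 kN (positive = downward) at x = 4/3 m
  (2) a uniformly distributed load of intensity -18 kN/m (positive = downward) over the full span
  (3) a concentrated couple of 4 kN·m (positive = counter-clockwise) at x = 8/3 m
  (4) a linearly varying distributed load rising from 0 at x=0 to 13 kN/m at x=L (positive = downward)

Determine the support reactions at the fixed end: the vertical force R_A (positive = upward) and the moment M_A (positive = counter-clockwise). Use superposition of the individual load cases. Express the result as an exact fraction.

Load 1 — point force P=-16 kN at a=4/3 m (b=L-a=8/3):
  R_A = P = (-16) = -16 kN
  M_A = Pa = (-16)·(4/3) = -64/3 kN·m
Load 2 — uniform load w=-18 kN/m over full span:
  R_A = wL = (-18)·4 = -72 kN
  M_A = wL²/2 = (-18)·4²/2 = -144 kN·m
Load 3 — applied couple M₀=4 kN·m at a=8/3 m (b=L-a=4/3):
  R_A = 0 kN
  M_A = -M₀ = -4 kN·m
Load 4 — triangular load w₀=13 kN/m (0→w₀ over full span):
  R_A = w₀L/2 = 13·4/2 = 26 kN
  M_A = w₀L²/3 = 13·4²/3 = 208/3 kN·m
Superposition: R_A = -62 kN, M_A = -100 kN·m

R_A = -62 kN, M_A = -100 kN·m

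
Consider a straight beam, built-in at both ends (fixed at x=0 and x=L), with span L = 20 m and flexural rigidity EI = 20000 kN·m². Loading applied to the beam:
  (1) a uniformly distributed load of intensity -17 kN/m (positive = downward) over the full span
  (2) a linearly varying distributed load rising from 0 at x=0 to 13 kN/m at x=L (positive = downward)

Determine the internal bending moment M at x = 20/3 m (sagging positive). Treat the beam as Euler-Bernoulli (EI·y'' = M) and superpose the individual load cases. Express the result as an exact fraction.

M(20/3) = -10880/81 kN·m

Load 1 — uniform load w=-17 kN/m over full span:
  M_1 = wLx/2 - wL²/12 - wx²/2 = (-17)·20·(20/3)/2 - (-17)·20²/12 - (-17)·(20/3)²/2 = -1700/9 kN·m
Load 2 — triangular load w₀=13 kN/m (0→w₀ over full span):
  M_2 = 3w₀Lx/20 - w₀L²/30 - w₀x³/(6L) = 3·13·20·(20/3)/20 - 13·20²/30 - 13·(20/3)³/(6·20) = 4420/81 kN·m
Superposition: M = Σ M_i = -10880/81 kN·m ≈ -134.320988 kN·m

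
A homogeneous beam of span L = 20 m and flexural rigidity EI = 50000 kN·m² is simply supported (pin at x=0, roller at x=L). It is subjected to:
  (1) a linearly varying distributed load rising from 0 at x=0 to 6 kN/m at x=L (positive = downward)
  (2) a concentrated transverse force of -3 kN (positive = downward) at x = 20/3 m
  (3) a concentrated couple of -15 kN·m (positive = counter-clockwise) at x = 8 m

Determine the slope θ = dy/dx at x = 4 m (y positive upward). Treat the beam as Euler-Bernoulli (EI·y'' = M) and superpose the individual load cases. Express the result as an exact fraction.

θ(4) = -49171/3375000 rad

Load 1 — triangular load w₀=6 kN/m (0→w₀ over full span):
  θ_1 = -w₀(7L⁴-30L²x²+15x⁴)/(360LEI) = -6·(7·20⁴-30·20²·4²+15·4⁴)/(360·20·50000) = -728/46875 rad
Load 2 — point force P=-3 kN at a=20/3 m (b=L-a=40/3):
  θ_2 = -Pb(L²-b²-3x²)/(6LEI)  [x≤a] = -(-3)·(40/3)·(20²-(40/3)²-3·4²)/(6·20·50000) = 98/84375 rad
Load 3 — applied couple M₀=-15 kN·m at a=8 m (b=L-a=12):
  θ_3 = (M₀x²/(2L)+C₁)/EI  [x≤a] with C₁=M₀(3b²-L²)/(6L)=-4 = ((-15)·4²/(2·20)+(-4))/50000 = -1/5000 rad
Superposition: θ = Σ θ_i = -49171/3375000 rad ≈ -0.014569 rad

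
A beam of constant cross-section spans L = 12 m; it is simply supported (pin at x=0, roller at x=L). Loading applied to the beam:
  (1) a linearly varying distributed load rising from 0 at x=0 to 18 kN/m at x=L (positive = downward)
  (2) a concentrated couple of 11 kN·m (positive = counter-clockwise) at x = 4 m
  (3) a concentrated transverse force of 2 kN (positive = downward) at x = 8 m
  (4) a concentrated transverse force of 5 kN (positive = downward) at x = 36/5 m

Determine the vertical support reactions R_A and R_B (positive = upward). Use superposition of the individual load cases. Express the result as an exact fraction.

R_A = 475/12 kN, R_B = 905/12 kN

Load 1 — triangular load w₀=18 kN/m (0→w₀ over full span):
  R_A = w₀L/6 = 18·12/6 = 36 kN
  R_B = w₀L/3 = 18·12/3 = 72 kN
Load 2 — applied couple M₀=11 kN·m at a=4 m (b=L-a=8):
  R_A = M₀/L = 11/12 kN
  R_B = -M₀/L = -11/12 kN
Load 3 — point force P=2 kN at a=8 m (b=L-a=4):
  R_A = Pb/L = 2·4/12 = 2/3 kN
  R_B = Pa/L = 2·8/12 = 4/3 kN
Load 4 — point force P=5 kN at a=36/5 m (b=L-a=24/5):
  R_A = Pb/L = 5·(24/5)/12 = 2 kN
  R_B = Pa/L = 5·(36/5)/12 = 3 kN
Superposition: R_A = 475/12 kN, R_B = 905/12 kN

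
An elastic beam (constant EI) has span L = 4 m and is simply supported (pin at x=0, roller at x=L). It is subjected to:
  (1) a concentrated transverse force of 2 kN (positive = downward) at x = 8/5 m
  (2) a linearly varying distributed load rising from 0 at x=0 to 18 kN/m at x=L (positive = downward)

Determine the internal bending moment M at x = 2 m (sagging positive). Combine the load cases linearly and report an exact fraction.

Load 1 — point force P=2 kN at a=8/5 m (b=L-a=12/5):
  M_1 = Pa(L-x)/L  [x>a] = 2·(8/5)·(4-2)/4 = 8/5 kN·m
Load 2 — triangular load w₀=18 kN/m (0→w₀ over full span):
  M_2 = w₀Lx/6 - w₀x³/(6L) = 18·4·2/6 - 18·2³/(6·4) = 18 kN·m
Superposition: M = Σ M_i = 98/5 kN·m ≈ 19.600000 kN·m

M(2) = 98/5 kN·m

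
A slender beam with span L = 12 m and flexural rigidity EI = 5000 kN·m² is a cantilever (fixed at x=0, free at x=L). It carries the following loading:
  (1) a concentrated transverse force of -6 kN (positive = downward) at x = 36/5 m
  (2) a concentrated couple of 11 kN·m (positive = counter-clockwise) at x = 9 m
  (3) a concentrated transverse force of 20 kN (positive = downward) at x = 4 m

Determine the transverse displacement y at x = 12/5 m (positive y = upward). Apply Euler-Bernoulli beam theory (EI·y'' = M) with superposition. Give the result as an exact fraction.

y(12/5) = -657/78125 m

Load 1 — point force P=-6 kN at a=36/5 m (b=L-a=24/5):
  y_1 = -Px²(3a-x)/(6EI)  [x≤a] = -(-6)·(12/5)²·(3·(36/5)-(12/5))/(6·5000) = 1728/78125 m
Load 2 — applied couple M₀=11 kN·m at a=9 m (b=L-a=3):
  y_2 = M₀x²/(2EI)  [x≤a] = 11·(12/5)²/(2·5000) = 99/15625 m
Load 3 — point force P=20 kN at a=4 m (b=L-a=8):
  y_3 = -Px²(3a-x)/(6EI)  [x≤a] = -20·(12/5)²·(3·4-(12/5))/(6·5000) = -576/15625 m
Superposition: y = Σ y_i = -657/78125 m ≈ -0.008410 m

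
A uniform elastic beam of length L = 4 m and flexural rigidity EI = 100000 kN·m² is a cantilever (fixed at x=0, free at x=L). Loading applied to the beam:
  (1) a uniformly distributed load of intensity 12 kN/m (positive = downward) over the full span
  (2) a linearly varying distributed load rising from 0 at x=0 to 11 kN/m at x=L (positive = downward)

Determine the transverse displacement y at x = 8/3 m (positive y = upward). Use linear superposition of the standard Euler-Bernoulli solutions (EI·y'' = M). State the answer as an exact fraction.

Load 1 — uniform load w=12 kN/m over full span:
  y_1 = -wx²(x²-4Lx+6L²)/(24EI) = -12·(8/3)²·((8/3)²-4·4·(8/3)+6·4²)/(24·100000) = -544/253125 m
Load 2 — triangular load w₀=11 kN/m (0→w₀ over full span):
  y_2 = (w₀Lx³/12-w₀L²x²/6-w₀x⁵/(120L))/EI = (11·4·(8/3)³/12-11·4²·(8/3)²/6-11·(8/3)⁵/(120·4))/100000 = -16192/11390625 m
Superposition: y = Σ y_i = -40672/11390625 m ≈ -0.003571 m

y(8/3) = -40672/11390625 m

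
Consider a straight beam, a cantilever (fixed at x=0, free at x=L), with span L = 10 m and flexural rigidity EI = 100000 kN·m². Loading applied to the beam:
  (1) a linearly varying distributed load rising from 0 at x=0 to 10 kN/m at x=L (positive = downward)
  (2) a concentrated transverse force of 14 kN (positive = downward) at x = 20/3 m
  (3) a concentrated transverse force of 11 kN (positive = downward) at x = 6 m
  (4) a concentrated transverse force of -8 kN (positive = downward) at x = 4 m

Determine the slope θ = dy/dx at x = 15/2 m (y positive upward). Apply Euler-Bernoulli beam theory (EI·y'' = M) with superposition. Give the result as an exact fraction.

Load 1 — triangular load w₀=10 kN/m (0→w₀ over full span):
  θ_1 = (w₀Lx²/4-w₀L²x/3-w₀x⁴/(24L))/EI = (10·10·(15/2)²/4-10·10²·(15/2)/3-10·(15/2)⁴/(24·10))/100000 = -251/20480 rad
Load 2 — point force P=14 kN at a=20/3 m (b=L-a=10/3):
  θ_2 = -Pa²/(2EI)  [x>a] = -14·(20/3)²/(2·100000) = -7/2250 rad
Load 3 — point force P=11 kN at a=6 m (b=L-a=4):
  θ_3 = -Pa²/(2EI)  [x>a] = -11·6²/(2·100000) = -99/50000 rad
Load 4 — point force P=-8 kN at a=4 m (b=L-a=6):
  θ_4 = -Pa²/(2EI)  [x>a] = -(-8)·4²/(2·100000) = 2/3125 rad
Superposition: θ = Σ θ_i = -1924643/115200000 rad ≈ -0.016707 rad

θ(15/2) = -1924643/115200000 rad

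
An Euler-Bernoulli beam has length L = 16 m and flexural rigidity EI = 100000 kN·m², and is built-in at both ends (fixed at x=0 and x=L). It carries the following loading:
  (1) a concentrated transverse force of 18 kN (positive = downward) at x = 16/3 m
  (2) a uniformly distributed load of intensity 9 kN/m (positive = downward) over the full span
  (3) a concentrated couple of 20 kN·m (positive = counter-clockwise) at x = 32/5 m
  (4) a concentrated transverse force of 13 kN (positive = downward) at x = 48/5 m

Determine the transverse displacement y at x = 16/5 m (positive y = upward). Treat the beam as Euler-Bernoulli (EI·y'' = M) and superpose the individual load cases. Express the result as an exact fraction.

y(16/5) = -3755056/439453125 m

Load 1 — point force P=18 kN at a=16/3 m (b=L-a=32/3):
  y_1 = -Pb²x²(3aL-(3a+b)x)/(6L³EI)  [x≤a] = -18·(32/3)²·(16/5)²·(3·(16/3)·16-(3·(16/3)+(32/3))·(16/5))/(6·16³·100000) = -1024/703125 m
Load 2 — uniform load w=9 kN/m over full span:
  y_2 = -wx²(L-x)²/(24EI) = -9·(16/5)²·(16-(16/5))²/(24·100000) = -12288/1953125 m
Load 3 — applied couple M₀=20 kN·m at a=32/5 m (b=L-a=48/5):
  y_3 = (R_Ax³/6 - M_Ax²/2)/EI  [x≤a] with R_A=9/5, M_A=12/5 = ((9/5)·(16/5)³/6 - (12/5)·(16/5)²/2)/100000 = -48/1953125 m
Load 4 — point force P=13 kN at a=48/5 m (b=L-a=32/5):
  y_4 = -Pb²x²(3aL-(3a+b)x)/(6L³EI)  [x≤a] = -13·(32/5)²·(16/5)²·(3·(48/5)·16-(3·(48/5)+(32/5))·(16/5))/(6·16³·100000) = -113152/146484375 m
Superposition: y = Σ y_i = -3755056/439453125 m ≈ -0.008545 m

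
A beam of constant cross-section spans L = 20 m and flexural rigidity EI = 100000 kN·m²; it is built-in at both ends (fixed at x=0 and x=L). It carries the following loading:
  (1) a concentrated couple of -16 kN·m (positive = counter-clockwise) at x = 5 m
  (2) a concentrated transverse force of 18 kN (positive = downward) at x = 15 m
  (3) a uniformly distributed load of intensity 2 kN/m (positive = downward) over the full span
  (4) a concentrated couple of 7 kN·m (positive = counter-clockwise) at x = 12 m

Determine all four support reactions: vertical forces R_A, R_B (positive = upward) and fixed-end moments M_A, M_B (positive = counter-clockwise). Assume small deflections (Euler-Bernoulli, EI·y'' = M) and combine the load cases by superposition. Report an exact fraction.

R_A = 44833/2000 kN, M_A = 53269/600 kN·m, R_B = 71167/2000 kN, M_B = -72871/600 kN·m

Load 1 — applied couple M₀=-16 kN·m at a=5 m (b=L-a=15):
  R_A = 6M₀ab/L³ = 6·(-16)·5·15/20³ = -9/10 kN
  M_A = M₀b(2a-b)/L² = (-16)·15·(2·5-15)/20² = 3 kN·m
  R_B = -6M₀ab/L³ = -6·(-16)·5·15/20³ = 9/10 kN
  M_B = M₀a(2b-a)/L² = (-16)·5·(2·15-5)/20² = -5 kN·m
Load 2 — point force P=18 kN at a=15 m (b=L-a=5):
  R_A = Pb²(3a+b)/L³ = 18·5²·(3·15+5)/20³ = 45/16 kN
  M_A = Pab²/L² = 18·15·5²/20² = 135/8 kN·m
  R_B = Pa²(a+3b)/L³ = 18·15²·(15+3·5)/20³ = 243/16 kN
  M_B = -Pa²b/L² = -18·15²·5/20² = -405/8 kN·m
Load 3 — uniform load w=2 kN/m over full span:
  R_A = wL/2 = 2·20/2 = 20 kN
  M_A = wL²/12 = 2·20²/12 = 200/3 kN·m
  R_B = wL/2 = 2·20/2 = 20 kN
  M_B = -wL²/12 = -2·20²/12 = -200/3 kN·m
Load 4 — applied couple M₀=7 kN·m at a=12 m (b=L-a=8):
  R_A = 6M₀ab/L³ = 6·7·12·8/20³ = 63/125 kN
  M_A = M₀b(2a-b)/L² = 7·8·(2·12-8)/20² = 56/25 kN·m
  R_B = -6M₀ab/L³ = -6·7·12·8/20³ = -63/125 kN
  M_B = M₀a(2b-a)/L² = 7·12·(2·8-12)/20² = 21/25 kN·m
Superposition: R_A = 44833/2000 kN, M_A = 53269/600 kN·m, R_B = 71167/2000 kN, M_B = -72871/600 kN·m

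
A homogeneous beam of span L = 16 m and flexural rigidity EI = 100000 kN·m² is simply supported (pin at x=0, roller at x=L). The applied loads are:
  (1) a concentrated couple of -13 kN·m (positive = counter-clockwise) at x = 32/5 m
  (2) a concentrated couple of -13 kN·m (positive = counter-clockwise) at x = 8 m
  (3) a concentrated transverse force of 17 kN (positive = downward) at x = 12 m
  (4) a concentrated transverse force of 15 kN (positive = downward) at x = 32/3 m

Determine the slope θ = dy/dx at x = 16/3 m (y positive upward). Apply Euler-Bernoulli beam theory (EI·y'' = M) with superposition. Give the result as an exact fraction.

Load 1 — applied couple M₀=-13 kN·m at a=32/5 m (b=L-a=48/5):
  θ_1 = (M₀x²/(2L)+C₁)/EI  [x≤a] with C₁=M₀(3b²-L²)/(6L)=-208/75 = ((-13)·(16/3)²/(2·16)+(-208/75))/100000 = -403/2812500 rad
Load 2 — applied couple M₀=-13 kN·m at a=8 m (b=L-a=8):
  θ_2 = (M₀x²/(2L)+C₁)/EI  [x≤a] with C₁=M₀(3b²-L²)/(6L)=26/3 = ((-13)·(16/3)²/(2·16)+(26/3))/100000 = -13/450000 rad
Load 3 — point force P=17 kN at a=12 m (b=L-a=4):
  θ_3 = -Pb(L²-b²-3x²)/(6LEI)  [x≤a] = -17·4·(16²-4²-3·(16/3)²)/(6·16·100000) = -493/450000 rad
Load 4 — point force P=15 kN at a=32/3 m (b=L-a=16/3):
  θ_4 = -Pb(L²-b²-3x²)/(6LEI)  [x≤a] = -15·(16/3)·(16²-(16/3)²-3·(16/3)²)/(6·16·100000) = -4/3375 rad
Superposition: θ = Σ θ_i = -41393/16875000 rad ≈ -0.002453 rad

θ(16/3) = -41393/16875000 rad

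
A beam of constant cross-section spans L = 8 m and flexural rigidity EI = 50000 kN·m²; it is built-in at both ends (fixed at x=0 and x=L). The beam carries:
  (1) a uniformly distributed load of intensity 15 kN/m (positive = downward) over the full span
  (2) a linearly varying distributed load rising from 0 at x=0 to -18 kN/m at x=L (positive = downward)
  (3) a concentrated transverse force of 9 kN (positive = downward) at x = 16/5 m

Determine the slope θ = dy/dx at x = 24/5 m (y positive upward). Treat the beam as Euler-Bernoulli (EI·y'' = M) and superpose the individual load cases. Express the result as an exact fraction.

Load 1 — uniform load w=15 kN/m over full span:
  θ_1 = -wx(L-x)(L-2x)/(12EI) = -15·(24/5)·(8-(24/5))·(8-2·(24/5))/(12·50000) = 48/78125 rad
Load 2 — triangular load w₀=-18 kN/m (0→w₀ over full span):
  θ_2 = -w₀(2x(L-x)(L-2x)(x+2L)+x²(L-x)²)/(120LEI) = -(-18)·(2·(24/5)·(8-(24/5))·(8-2·(24/5))·((24/5)+2·8)+(24/5)²·(8-(24/5))²)/(120·8·50000) = -576/1953125 rad
Load 3 — point force P=9 kN at a=16/5 m (b=L-a=24/5):
  θ_3 = Pa²(L-x)(2bL-(3b+a)(L-x))/(2L³EI)  [x>a] = 9·(16/5)²·(8-(24/5))·(2·(24/5)·8-(3·(24/5)+(16/5))·(8-(24/5)))/(2·8³·50000) = 1152/9765625 rad
Superposition: θ = Σ θ_i = 4272/9765625 rad ≈ 0.000437 rad

θ(24/5) = 4272/9765625 rad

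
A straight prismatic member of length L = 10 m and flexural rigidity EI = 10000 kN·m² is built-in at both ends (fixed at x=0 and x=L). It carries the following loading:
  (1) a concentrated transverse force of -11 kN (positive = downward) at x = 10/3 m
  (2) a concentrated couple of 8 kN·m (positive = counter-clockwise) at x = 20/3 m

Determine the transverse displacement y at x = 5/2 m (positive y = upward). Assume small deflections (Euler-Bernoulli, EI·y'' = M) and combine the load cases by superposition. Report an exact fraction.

y(5/2) = 313/129600 m

Load 1 — point force P=-11 kN at a=10/3 m (b=L-a=20/3):
  y_1 = -Pb²x²(3aL-(3a+b)x)/(6L³EI)  [x≤a] = -(-11)·(20/3)²·(5/2)²·(3·(10/3)·10-(3·(10/3)+(20/3))·(5/2))/(6·10³·10000) = 77/25920 m
Load 2 — applied couple M₀=8 kN·m at a=20/3 m (b=L-a=10/3):
  y_2 = (R_Ax³/6 - M_Ax²/2)/EI  [x≤a] with R_A=16/15, M_A=8/3 = ((16/15)·(5/2)³/6 - (8/3)·(5/2)²/2)/10000 = -1/1800 m
Superposition: y = Σ y_i = 313/129600 m ≈ 0.002415 m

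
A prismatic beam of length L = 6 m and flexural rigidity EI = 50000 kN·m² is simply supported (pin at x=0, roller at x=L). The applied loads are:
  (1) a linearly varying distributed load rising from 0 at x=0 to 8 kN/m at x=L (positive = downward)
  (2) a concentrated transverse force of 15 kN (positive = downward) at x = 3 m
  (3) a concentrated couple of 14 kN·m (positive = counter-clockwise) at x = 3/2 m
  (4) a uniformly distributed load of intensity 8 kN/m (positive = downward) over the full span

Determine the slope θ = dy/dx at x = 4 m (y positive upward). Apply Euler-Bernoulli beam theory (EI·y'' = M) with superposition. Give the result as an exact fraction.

θ(4) = 22639/18000000 rad

Load 1 — triangular load w₀=8 kN/m (0→w₀ over full span):
  θ_1 = -w₀(7L⁴-30L²x²+15x⁴)/(360LEI) = -8·(7·6⁴-30·6²·4²+15·4⁴)/(360·6·50000) = 91/281250 rad
Load 2 — point force P=15 kN at a=3 m (b=L-a=3):
  θ_2 = -Pa(2L²-6Lx+3x²+a²)/(6LEI)  [x>a] = -15·3·(2·6²-6·6·4+3·4²+3²)/(6·6·50000) = 3/8000 rad
Load 3 — applied couple M₀=14 kN·m at a=3/2 m (b=L-a=9/2):
  θ_3 = (M₀x²/(2L)-M₀(x-a)+C₁)/EI  [x>a] with C₁=M₀(3b²-L²)/(6L)=77/8 = (14·4²/(2·6)-14·(4-(3/2))+(77/8))/50000 = -161/1200000 rad
Load 4 — uniform load w=8 kN/m over full span:
  θ_4 = -w(L³-6Lx²+4x³)/(24EI) = -8·(6³-6·6·4²+4·4³)/(24·50000) = 13/18750 rad
Superposition: θ = Σ θ_i = 22639/18000000 rad ≈ 0.001258 rad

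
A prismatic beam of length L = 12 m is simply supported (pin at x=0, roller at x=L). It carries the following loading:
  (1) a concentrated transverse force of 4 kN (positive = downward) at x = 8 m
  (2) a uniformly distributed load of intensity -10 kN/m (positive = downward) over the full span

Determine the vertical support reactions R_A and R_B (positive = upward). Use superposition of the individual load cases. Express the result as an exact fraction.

Load 1 — point force P=4 kN at a=8 m (b=L-a=4):
  R_A = Pb/L = 4·4/12 = 4/3 kN
  R_B = Pa/L = 4·8/12 = 8/3 kN
Load 2 — uniform load w=-10 kN/m over full span:
  R_A = wL/2 = (-10)·12/2 = -60 kN
  R_B = wL/2 = (-10)·12/2 = -60 kN
Superposition: R_A = -176/3 kN, R_B = -172/3 kN

R_A = -176/3 kN, R_B = -172/3 kN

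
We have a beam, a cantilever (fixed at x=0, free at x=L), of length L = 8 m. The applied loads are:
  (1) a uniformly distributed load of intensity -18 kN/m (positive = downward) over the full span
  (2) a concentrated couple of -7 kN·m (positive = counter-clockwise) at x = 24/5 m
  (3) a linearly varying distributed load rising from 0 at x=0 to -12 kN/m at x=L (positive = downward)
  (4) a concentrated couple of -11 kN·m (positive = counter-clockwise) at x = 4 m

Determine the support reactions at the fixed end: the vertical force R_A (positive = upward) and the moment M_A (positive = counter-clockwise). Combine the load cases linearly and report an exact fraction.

R_A = -192 kN, M_A = -814 kN·m

Load 1 — uniform load w=-18 kN/m over full span:
  R_A = wL = (-18)·8 = -144 kN
  M_A = wL²/2 = (-18)·8²/2 = -576 kN·m
Load 2 — applied couple M₀=-7 kN·m at a=24/5 m (b=L-a=16/5):
  R_A = 0 kN
  M_A = -M₀ = -(-7) = 7 kN·m
Load 3 — triangular load w₀=-12 kN/m (0→w₀ over full span):
  R_A = w₀L/2 = (-12)·8/2 = -48 kN
  M_A = w₀L²/3 = (-12)·8²/3 = -256 kN·m
Load 4 — applied couple M₀=-11 kN·m at a=4 m (b=L-a=4):
  R_A = 0 kN
  M_A = -M₀ = -(-11) = 11 kN·m
Superposition: R_A = -192 kN, M_A = -814 kN·m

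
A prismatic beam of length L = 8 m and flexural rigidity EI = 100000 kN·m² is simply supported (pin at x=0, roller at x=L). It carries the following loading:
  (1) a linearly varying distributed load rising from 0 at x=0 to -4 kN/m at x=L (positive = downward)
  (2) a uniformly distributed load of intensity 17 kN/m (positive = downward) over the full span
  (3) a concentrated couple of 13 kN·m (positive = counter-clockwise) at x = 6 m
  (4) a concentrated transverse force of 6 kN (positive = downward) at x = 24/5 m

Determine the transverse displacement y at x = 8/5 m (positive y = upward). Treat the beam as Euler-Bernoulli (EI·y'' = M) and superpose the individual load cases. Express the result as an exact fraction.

Load 1 — triangular load w₀=-4 kN/m (0→w₀ over full span):
  y_1 = -w₀x(7L⁴-10L²x²+3x⁴)/(360LEI) = -(-4)·(8/5)·(7·8⁴-10·8²·(8/5)²+3·(8/5)⁴)/(360·8·100000) = 88064/146484375 m
Load 2 — uniform load w=17 kN/m over full span:
  y_2 = -wx(L³-2Lx²+x³)/(24EI) = -17·(8/5)·(8³-2·8·(8/5)²+(8/5)³)/(24·100000) = -31552/5859375 m
Load 3 — applied couple M₀=13 kN·m at a=6 m (b=L-a=2):
  y_3 = (M₀x³/(6L)+C₁x)/EI  [x≤a] with C₁=M₀(3b²-L²)/(6L)=-169/12 = (13·(8/5)³/(6·8)+(-169/12)·(8/5))/100000 = -1339/6250000 m
Load 4 — point force P=6 kN at a=24/5 m (b=L-a=16/5):
  y_4 = -Pbx(L²-b²-x²)/(6LEI)  [x≤a] = -6·(16/5)·(8/5)·(8²-(16/5)²-(8/5)²)/(6·8·100000) = -128/390625 m
Superposition: y = Σ y_i = -12481901/2343750000 m ≈ -0.005326 m

y(8/5) = -12481901/2343750000 m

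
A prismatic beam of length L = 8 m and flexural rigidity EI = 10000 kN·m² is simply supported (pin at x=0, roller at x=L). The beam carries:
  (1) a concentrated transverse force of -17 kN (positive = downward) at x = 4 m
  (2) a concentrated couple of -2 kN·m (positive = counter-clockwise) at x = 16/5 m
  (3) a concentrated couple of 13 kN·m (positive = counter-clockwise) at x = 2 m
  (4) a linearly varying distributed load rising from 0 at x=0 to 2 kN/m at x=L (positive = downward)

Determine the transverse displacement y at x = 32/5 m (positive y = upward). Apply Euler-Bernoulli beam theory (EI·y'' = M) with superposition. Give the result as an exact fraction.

Load 1 — point force P=-17 kN at a=4 m (b=L-a=4):
  y_1 = -Pa(L-x)(2Lx-a²-x²)/(6LEI)  [x>a] = -(-17)·4·(8-(32/5))·(2·8·(32/5)-4²-(32/5)²)/(6·8·10000) = 2414/234375 m
Load 2 — applied couple M₀=-2 kN·m at a=16/5 m (b=L-a=24/5):
  y_2 = (M₀x³/(6L)-M₀(x-a)²/2+C₁x)/EI  [x>a] with C₁=M₀(3b²-L²)/(6L)=-16/75 = ((-2)·(32/5)³/(6·8)-(-2)·((32/5)-(16/5))²/2+(-16/75)·(32/5))/10000 = -16/78125 m
Load 3 — applied couple M₀=13 kN·m at a=2 m (b=L-a=6):
  y_3 = (M₀x³/(6L)-M₀(x-a)²/2+C₁x)/EI  [x>a] with C₁=M₀(3b²-L²)/(6L)=143/12 = (13·(32/5)³/(6·8)-13·((32/5)-2)²/2+(143/12)·(32/5))/10000 = 1339/625000 m
Load 4 — triangular load w₀=2 kN/m (0→w₀ over full span):
  y_4 = -w₀x(7L⁴-10L²x²+3x⁴)/(360LEI) = -2·(32/5)·(7·8⁴-10·8²·(32/5)²+3·(32/5)⁴)/(360·8·10000) = -32512/9765625 m
Superposition: y = Σ y_i = 2087837/234375000 m ≈ 0.008908 m

y(32/5) = 2087837/234375000 m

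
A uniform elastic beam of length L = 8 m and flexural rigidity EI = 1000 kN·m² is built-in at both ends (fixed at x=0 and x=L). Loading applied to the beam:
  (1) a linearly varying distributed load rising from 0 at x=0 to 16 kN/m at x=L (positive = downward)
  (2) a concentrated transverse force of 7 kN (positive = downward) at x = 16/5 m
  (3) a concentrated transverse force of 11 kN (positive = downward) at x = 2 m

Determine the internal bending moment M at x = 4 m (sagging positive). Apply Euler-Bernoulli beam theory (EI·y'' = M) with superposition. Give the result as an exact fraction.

M(4) = 8569/300 kN·m

Load 1 — triangular load w₀=16 kN/m (0→w₀ over full span):
  M_1 = 3w₀Lx/20 - w₀L²/30 - w₀x³/(6L) = 3·16·8·4/20 - 16·8²/30 - 16·4³/(6·8) = 64/3 kN·m
Load 2 — point force P=7 kN at a=16/5 m (b=L-a=24/5):
  M_2 = Pa²(a+3b)(L-x)/L³ - Pa²b/L²  [x>a] = 7·(16/5)²·((16/5)+3·(24/5))·(8-4)/8³ - 7·(16/5)²·(24/5)/8² = 112/25 kN·m
Load 3 — point force P=11 kN at a=2 m (b=L-a=6):
  M_3 = Pa²(a+3b)(L-x)/L³ - Pa²b/L²  [x>a] = 11·2²·(2+3·6)·(8-4)/8³ - 11·2²·6/8² = 11/4 kN·m
Superposition: M = Σ M_i = 8569/300 kN·m ≈ 28.563333 kN·m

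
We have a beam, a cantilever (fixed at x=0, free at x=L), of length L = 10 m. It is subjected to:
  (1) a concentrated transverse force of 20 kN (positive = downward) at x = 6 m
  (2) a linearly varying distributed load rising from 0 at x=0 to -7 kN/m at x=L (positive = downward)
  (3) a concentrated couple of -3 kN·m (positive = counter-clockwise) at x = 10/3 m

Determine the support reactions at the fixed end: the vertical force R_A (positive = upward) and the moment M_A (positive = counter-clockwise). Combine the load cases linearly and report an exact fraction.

R_A = -15 kN, M_A = -331/3 kN·m

Load 1 — point force P=20 kN at a=6 m (b=L-a=4):
  R_A = P = 20 kN
  M_A = Pa = 20·6 = 120 kN·m
Load 2 — triangular load w₀=-7 kN/m (0→w₀ over full span):
  R_A = w₀L/2 = (-7)·10/2 = -35 kN
  M_A = w₀L²/3 = (-7)·10²/3 = -700/3 kN·m
Load 3 — applied couple M₀=-3 kN·m at a=10/3 m (b=L-a=20/3):
  R_A = 0 kN
  M_A = -M₀ = -(-3) = 3 kN·m
Superposition: R_A = -15 kN, M_A = -331/3 kN·m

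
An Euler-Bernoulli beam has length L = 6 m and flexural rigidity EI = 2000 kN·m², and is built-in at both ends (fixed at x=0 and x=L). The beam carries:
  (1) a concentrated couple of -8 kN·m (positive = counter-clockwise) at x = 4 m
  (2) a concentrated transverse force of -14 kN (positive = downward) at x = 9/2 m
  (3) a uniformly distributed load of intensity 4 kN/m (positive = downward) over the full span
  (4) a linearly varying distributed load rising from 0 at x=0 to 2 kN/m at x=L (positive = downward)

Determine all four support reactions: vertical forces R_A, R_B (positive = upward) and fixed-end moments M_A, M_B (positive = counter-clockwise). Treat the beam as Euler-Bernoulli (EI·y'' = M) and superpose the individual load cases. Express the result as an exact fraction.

Load 1 — applied couple M₀=-8 kN·m at a=4 m (b=L-a=2):
  R_A = 6M₀ab/L³ = 6·(-8)·4·2/6³ = -16/9 kN
  M_A = M₀b(2a-b)/L² = (-8)·2·(2·4-2)/6² = -8/3 kN·m
  R_B = -6M₀ab/L³ = -6·(-8)·4·2/6³ = 16/9 kN
  M_B = M₀a(2b-a)/L² = (-8)·4·(2·2-4)/6² = 0 kN·m
Load 2 — point force P=-14 kN at a=9/2 m (b=L-a=3/2):
  R_A = Pb²(3a+b)/L³ = (-14)·(3/2)²·(3·(9/2)+(3/2))/6³ = -35/16 kN
  M_A = Pab²/L² = (-14)·(9/2)·(3/2)²/6² = -63/16 kN·m
  R_B = Pa²(a+3b)/L³ = (-14)·(9/2)²·((9/2)+3·(3/2))/6³ = -189/16 kN
  M_B = -Pa²b/L² = -(-14)·(9/2)²·(3/2)/6² = 189/16 kN·m
Load 3 — uniform load w=4 kN/m over full span:
  R_A = wL/2 = 4·6/2 = 12 kN
  M_A = wL²/12 = 4·6²/12 = 12 kN·m
  R_B = wL/2 = 4·6/2 = 12 kN
  M_B = -wL²/12 = -4·6²/12 = -12 kN·m
Load 4 — triangular load w₀=2 kN/m (0→w₀ over full span):
  R_A = 3w₀L/20 = 3·2·6/20 = 9/5 kN
  M_A = w₀L²/30 = 2·6²/30 = 12/5 kN·m
  R_B = 7w₀L/20 = 7·2·6/20 = 21/5 kN
  M_B = -w₀L²/20 = -2·6²/20 = -18/5 kN·m
Superposition: R_A = 7081/720 kN, M_A = 1871/240 kN·m, R_B = 4439/720 kN, M_B = -303/80 kN·m

R_A = 7081/720 kN, M_A = 1871/240 kN·m, R_B = 4439/720 kN, M_B = -303/80 kN·m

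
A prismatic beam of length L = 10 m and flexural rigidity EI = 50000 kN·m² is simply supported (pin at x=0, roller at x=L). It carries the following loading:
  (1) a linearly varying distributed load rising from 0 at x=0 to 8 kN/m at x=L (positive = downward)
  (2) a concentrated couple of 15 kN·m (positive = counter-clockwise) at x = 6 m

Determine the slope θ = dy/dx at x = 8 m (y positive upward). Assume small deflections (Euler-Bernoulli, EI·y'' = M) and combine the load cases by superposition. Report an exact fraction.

θ(8) = 6281/2250000 rad

Load 1 — triangular load w₀=8 kN/m (0→w₀ over full span):
  θ_1 = -w₀(7L⁴-30L²x²+15x⁴)/(360LEI) = -8·(7·10⁴-30·10²·8²+15·8⁴)/(360·10·50000) = 757/281250 rad
Load 2 — applied couple M₀=15 kN·m at a=6 m (b=L-a=4):
  θ_2 = (M₀x²/(2L)-M₀(x-a)+C₁)/EI  [x>a] with C₁=M₀(3b²-L²)/(6L)=-13 = (15·8²/(2·10)-15·(8-6)+(-13))/50000 = 1/10000 rad
Superposition: θ = Σ θ_i = 6281/2250000 rad ≈ 0.002792 rad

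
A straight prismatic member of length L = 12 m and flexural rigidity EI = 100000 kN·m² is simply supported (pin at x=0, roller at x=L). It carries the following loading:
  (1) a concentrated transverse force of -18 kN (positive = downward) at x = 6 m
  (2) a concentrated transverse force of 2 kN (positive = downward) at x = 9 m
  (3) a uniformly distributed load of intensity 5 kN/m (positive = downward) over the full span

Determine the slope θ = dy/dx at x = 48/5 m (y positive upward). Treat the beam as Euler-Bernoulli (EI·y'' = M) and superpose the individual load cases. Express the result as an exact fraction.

θ(48/5) = 16047/10000000 rad

Load 1 — point force P=-18 kN at a=6 m (b=L-a=6):
  θ_1 = -Pa(2L²-6Lx+3x²+a²)/(6LEI)  [x>a] = -(-18)·6·(2·12²-6·12·(48/5)+3·(48/5)²+6²)/(6·12·100000) = -1701/1250000 rad
Load 2 — point force P=2 kN at a=9 m (b=L-a=3):
  θ_2 = -Pa(2L²-6Lx+3x²+a²)/(6LEI)  [x>a] = -2·9·(2·12²-6·12·(48/5)+3·(48/5)²+9²)/(6·12·100000) = 1143/10000000 rad
Load 3 — uniform load w=5 kN/m over full span:
  θ_3 = -w(L³-6Lx²+4x³)/(24EI) = -5·(12³-6·12·(48/5)²+4·(48/5)³)/(24·100000) = 891/312500 rad
Superposition: θ = Σ θ_i = 16047/10000000 rad ≈ 0.001605 rad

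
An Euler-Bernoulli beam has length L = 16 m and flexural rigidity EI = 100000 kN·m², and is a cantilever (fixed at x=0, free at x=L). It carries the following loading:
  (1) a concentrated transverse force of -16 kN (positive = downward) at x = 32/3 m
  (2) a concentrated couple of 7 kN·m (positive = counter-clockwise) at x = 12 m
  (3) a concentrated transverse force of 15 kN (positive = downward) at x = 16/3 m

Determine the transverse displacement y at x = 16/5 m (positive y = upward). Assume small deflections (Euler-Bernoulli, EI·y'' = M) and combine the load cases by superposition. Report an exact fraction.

y(16/5) = 1932/390625 m

Load 1 — point force P=-16 kN at a=32/3 m (b=L-a=16/3):
  y_1 = -Px²(3a-x)/(6EI)  [x≤a] = -(-16)·(16/5)²·(3·(32/3)-(16/5))/(6·100000) = 3072/390625 m
Load 2 — applied couple M₀=7 kN·m at a=12 m (b=L-a=4):
  y_2 = M₀x²/(2EI)  [x≤a] = 7·(16/5)²/(2·100000) = 28/78125 m
Load 3 — point force P=15 kN at a=16/3 m (b=L-a=32/3):
  y_3 = -Px²(3a-x)/(6EI)  [x≤a] = -15·(16/5)²·(3·(16/3)-(16/5))/(6·100000) = -256/78125 m
Superposition: y = Σ y_i = 1932/390625 m ≈ 0.004946 m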